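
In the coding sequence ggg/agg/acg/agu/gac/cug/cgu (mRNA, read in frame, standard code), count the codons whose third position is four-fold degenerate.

Codon 1 GGG (Gly): third position 4-fold.
Codon 2 AGG (Arg): third position 2-fold.
Codon 3 ACG (Thr): third position 4-fold.
Codon 4 AGU (Ser): third position 2-fold.
Codon 5 GAC (Asp): third position 2-fold.
Codon 6 CUG (Leu): third position 4-fold.
Codon 7 CGU (Arg): third position 4-fold.
Four-fold degenerate third positions: 4.

4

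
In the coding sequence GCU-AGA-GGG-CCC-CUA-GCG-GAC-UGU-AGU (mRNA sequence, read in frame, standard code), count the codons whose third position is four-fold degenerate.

Codon 1 GCU (Ala): third position 4-fold.
Codon 2 AGA (Arg): third position 2-fold.
Codon 3 GGG (Gly): third position 4-fold.
Codon 4 CCC (Pro): third position 4-fold.
Codon 5 CUA (Leu): third position 4-fold.
Codon 6 GCG (Ala): third position 4-fold.
Codon 7 GAC (Asp): third position 2-fold.
Codon 8 UGU (Cys): third position 2-fold.
Codon 9 AGU (Ser): third position 2-fold.
Four-fold degenerate third positions: 5.

5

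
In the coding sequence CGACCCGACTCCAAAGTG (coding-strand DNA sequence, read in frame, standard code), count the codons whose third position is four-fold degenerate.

4

Codon 1 CGA (Arg): third position 4-fold.
Codon 2 CCC (Pro): third position 4-fold.
Codon 3 GAC (Asp): third position 2-fold.
Codon 4 TCC (Ser): third position 4-fold.
Codon 5 AAA (Lys): third position 2-fold.
Codon 6 GTG (Val): third position 4-fold.
Four-fold degenerate third positions: 4.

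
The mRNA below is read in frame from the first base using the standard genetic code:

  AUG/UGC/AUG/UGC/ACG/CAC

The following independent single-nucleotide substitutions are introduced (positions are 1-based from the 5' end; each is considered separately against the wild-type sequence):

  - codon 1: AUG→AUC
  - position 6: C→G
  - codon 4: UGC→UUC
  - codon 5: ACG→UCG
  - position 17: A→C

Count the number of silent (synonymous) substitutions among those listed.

0

Codon 1: AUG (Met) → AUC (Ile) — missense.
Codon 2: UGC (Cys) → UGG (Trp) — missense.
Codon 4: UGC (Cys) → UUC (Phe) — missense.
Codon 5: ACG (Thr) → UCG (Ser) — missense.
Codon 6: CAC (His) → CCC (Pro) — missense.
Synonymous: 0 of 5.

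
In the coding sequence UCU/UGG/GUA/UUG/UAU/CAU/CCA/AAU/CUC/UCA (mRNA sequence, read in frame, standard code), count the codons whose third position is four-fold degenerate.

5

Codon 1 UCU (Ser): third position 4-fold.
Codon 2 UGG (Trp): third position 1-fold.
Codon 3 GUA (Val): third position 4-fold.
Codon 4 UUG (Leu): third position 2-fold.
Codon 5 UAU (Tyr): third position 2-fold.
Codon 6 CAU (His): third position 2-fold.
Codon 7 CCA (Pro): third position 4-fold.
Codon 8 AAU (Asn): third position 2-fold.
Codon 9 CUC (Leu): third position 4-fold.
Codon 10 UCA (Ser): third position 4-fold.
Four-fold degenerate third positions: 5.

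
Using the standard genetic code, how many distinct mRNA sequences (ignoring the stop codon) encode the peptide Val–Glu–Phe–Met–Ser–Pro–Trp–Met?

Val: 4 codons.
Glu: 2 codons.
Phe: 2 codons.
Met: 1 codon.
Ser: 6 codons.
Pro: 4 codons.
Trp: 1 codon.
Met: 1 codon.
4 × 2 × 2 × 1 × 6 × 4 × 1 × 1 = 384.

384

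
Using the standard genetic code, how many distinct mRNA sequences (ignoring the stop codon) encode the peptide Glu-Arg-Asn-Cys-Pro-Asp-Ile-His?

Glu: 2 codons.
Arg: 6 codons.
Asn: 2 codons.
Cys: 2 codons.
Pro: 4 codons.
Asp: 2 codons.
Ile: 3 codons.
His: 2 codons.
2 × 6 × 2 × 2 × 4 × 2 × 3 × 2 = 2304.

2304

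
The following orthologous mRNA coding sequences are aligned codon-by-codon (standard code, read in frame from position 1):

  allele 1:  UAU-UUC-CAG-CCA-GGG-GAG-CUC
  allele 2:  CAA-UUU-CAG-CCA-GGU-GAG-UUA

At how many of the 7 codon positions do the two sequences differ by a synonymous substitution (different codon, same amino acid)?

3

Codon 1: UAU Tyr / CAA Gln — nonsynonymous.
Codon 2: UUC Phe / UUU Phe — synonymous.
Codon 3: CAG Gln / CAG Gln — identical.
Codon 4: CCA Pro / CCA Pro — identical.
Codon 5: GGG Gly / GGU Gly — synonymous.
Codon 6: GAG Glu / GAG Glu — identical.
Codon 7: CUC Leu / UUA Leu — synonymous.
Synonymous differences: 3.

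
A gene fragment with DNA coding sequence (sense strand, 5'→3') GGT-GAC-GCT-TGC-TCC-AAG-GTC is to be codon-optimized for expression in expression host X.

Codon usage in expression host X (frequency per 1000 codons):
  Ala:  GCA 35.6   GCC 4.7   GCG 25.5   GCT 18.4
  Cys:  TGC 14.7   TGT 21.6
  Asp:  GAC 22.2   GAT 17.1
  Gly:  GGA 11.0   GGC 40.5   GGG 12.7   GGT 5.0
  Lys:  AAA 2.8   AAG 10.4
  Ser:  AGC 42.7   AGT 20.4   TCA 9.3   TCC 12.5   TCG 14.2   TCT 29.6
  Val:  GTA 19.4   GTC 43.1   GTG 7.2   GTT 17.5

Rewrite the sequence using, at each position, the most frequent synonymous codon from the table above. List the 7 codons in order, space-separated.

Codon 1 (Gly): best is GGC at 40.5.
Codon 2 (Asp): best is GAC at 22.2.
Codon 3 (Ala): best is GCA at 35.6.
Codon 4 (Cys): best is TGT at 21.6.
Codon 5 (Ser): best is AGC at 42.7.
Codon 6 (Lys): best is AAG at 10.4.
Codon 7 (Val): best is GTC at 43.1.

GGC GAC GCA TGT AGC AAG GTC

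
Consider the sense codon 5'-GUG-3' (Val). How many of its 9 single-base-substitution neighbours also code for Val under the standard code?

3

Position 1: none → 0 synonymous.
Position 2: none → 0 synonymous.
Position 3: GUU, GUC, GUA → 3 synonymous.
Total: 0 + 0 + 3 = 3.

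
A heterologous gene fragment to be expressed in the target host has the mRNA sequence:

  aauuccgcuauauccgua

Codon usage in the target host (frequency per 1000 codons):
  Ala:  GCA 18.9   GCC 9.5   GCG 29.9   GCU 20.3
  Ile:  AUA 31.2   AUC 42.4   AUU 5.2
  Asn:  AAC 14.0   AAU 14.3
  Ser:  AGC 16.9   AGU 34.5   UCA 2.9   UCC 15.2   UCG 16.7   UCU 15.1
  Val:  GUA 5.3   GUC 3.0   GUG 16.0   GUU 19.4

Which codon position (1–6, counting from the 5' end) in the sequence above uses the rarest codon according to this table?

Codon 1 AAU (Asn): 14.3 per 1000.
Codon 2 UCC (Ser): 15.2 per 1000.
Codon 3 GCU (Ala): 20.3 per 1000.
Codon 4 AUA (Ile): 31.2 per 1000.
Codon 5 UCC (Ser): 15.2 per 1000.
Codon 6 GUA (Val): 5.3 per 1000.
Lowest frequency is 5.3 at codon 6.

6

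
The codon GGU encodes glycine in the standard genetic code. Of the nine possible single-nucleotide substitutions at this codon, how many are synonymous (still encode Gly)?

Position 1: none → 0 synonymous.
Position 2: none → 0 synonymous.
Position 3: GGC, GGA, GGG → 3 synonymous.
Total: 0 + 0 + 3 = 3.

3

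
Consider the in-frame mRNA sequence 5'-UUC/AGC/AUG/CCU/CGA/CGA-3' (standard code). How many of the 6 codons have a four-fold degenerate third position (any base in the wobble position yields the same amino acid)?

3

Codon 1 UUC (Phe): third position 2-fold.
Codon 2 AGC (Ser): third position 2-fold.
Codon 3 AUG (Met): third position 1-fold.
Codon 4 CCU (Pro): third position 4-fold.
Codon 5 CGA (Arg): third position 4-fold.
Codon 6 CGA (Arg): third position 4-fold.
Four-fold degenerate third positions: 3.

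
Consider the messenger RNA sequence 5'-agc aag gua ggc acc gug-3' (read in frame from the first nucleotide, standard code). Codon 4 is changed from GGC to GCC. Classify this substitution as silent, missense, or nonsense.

Position 11 falls in codon 4: GGC → Gly.
After the substitution the codon is GCC → Ala.
Gly ≠ Ala, so this is a missense mutation.

missense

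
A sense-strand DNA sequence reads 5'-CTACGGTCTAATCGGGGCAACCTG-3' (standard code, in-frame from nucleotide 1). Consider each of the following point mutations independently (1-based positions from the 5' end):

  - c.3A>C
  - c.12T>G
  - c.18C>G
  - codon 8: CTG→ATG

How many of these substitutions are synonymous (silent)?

Codon 1: CTA (Leu) → CTC (Leu) — synonymous.
Codon 4: AAT (Asn) → AAG (Lys) — missense.
Codon 6: GGC (Gly) → GGG (Gly) — synonymous.
Codon 8: CTG (Leu) → ATG (Met) — missense.
Synonymous: 2 of 4.

2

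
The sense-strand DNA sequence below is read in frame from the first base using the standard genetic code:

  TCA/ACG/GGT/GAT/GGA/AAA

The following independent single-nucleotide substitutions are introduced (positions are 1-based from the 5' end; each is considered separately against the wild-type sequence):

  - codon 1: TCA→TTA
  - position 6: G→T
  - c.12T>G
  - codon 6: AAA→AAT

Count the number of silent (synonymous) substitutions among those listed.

Codon 1: TCA (Ser) → TTA (Leu) — missense.
Codon 2: ACG (Thr) → ACT (Thr) — synonymous.
Codon 4: GAT (Asp) → GAG (Glu) — missense.
Codon 6: AAA (Lys) → AAT (Asn) — missense.
Synonymous: 1 of 4.

1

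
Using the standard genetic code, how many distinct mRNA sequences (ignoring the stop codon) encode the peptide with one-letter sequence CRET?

96

Cys: 2 codons.
Arg: 6 codons.
Glu: 2 codons.
Thr: 4 codons.
2 × 6 × 2 × 4 = 96.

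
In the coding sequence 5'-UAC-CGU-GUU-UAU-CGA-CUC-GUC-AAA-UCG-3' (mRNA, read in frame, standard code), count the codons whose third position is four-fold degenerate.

Codon 1 UAC (Tyr): third position 2-fold.
Codon 2 CGU (Arg): third position 4-fold.
Codon 3 GUU (Val): third position 4-fold.
Codon 4 UAU (Tyr): third position 2-fold.
Codon 5 CGA (Arg): third position 4-fold.
Codon 6 CUC (Leu): third position 4-fold.
Codon 7 GUC (Val): third position 4-fold.
Codon 8 AAA (Lys): third position 2-fold.
Codon 9 UCG (Ser): third position 4-fold.
Four-fold degenerate third positions: 6.

6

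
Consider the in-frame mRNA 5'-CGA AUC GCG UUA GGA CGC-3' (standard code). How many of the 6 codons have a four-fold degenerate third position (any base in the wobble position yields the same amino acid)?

4

Codon 1 CGA (Arg): third position 4-fold.
Codon 2 AUC (Ile): third position 3-fold.
Codon 3 GCG (Ala): third position 4-fold.
Codon 4 UUA (Leu): third position 2-fold.
Codon 5 GGA (Gly): third position 4-fold.
Codon 6 CGC (Arg): third position 4-fold.
Four-fold degenerate third positions: 4.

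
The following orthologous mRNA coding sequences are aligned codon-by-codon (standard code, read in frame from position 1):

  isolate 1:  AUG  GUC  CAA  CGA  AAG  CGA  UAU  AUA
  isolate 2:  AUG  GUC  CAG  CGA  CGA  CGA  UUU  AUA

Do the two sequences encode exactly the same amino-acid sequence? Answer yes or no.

Codon 1: AUG Met / AUG Met — identical.
Codon 2: GUC Val / GUC Val — identical.
Codon 3: CAA Gln / CAG Gln — synonymous.
Codon 4: CGA Arg / CGA Arg — identical.
Codon 5: AAG Lys / CGA Arg — nonsynonymous.
Codon 6: CGA Arg / CGA Arg — identical.
Codon 7: UAU Tyr / UUU Phe — nonsynonymous.
Codon 8: AUA Ile / AUA Ile — identical.
Nonsynonymous differences: 2 → different protein.

no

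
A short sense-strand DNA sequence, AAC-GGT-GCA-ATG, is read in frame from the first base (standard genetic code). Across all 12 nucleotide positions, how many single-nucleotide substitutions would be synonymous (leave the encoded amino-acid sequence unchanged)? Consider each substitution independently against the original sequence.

7

Codon 1 (AAC, Asn): 1 synonymous substitution.
Codon 2 (GGT, Gly): 3 synonymous substitutions.
Codon 3 (GCA, Ala): 3 synonymous substitutions.
Codon 4 (ATG, Met): 0 synonymous substitutions.
Total: 1 + 3 + 3 + 0 = 7.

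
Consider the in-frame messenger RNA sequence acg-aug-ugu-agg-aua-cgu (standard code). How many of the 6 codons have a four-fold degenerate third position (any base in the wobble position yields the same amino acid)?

Codon 1 ACG (Thr): third position 4-fold.
Codon 2 AUG (Met): third position 1-fold.
Codon 3 UGU (Cys): third position 2-fold.
Codon 4 AGG (Arg): third position 2-fold.
Codon 5 AUA (Ile): third position 3-fold.
Codon 6 CGU (Arg): third position 4-fold.
Four-fold degenerate third positions: 2.

2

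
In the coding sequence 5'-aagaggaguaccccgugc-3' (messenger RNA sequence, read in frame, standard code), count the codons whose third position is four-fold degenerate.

2

Codon 1 AAG (Lys): third position 2-fold.
Codon 2 AGG (Arg): third position 2-fold.
Codon 3 AGU (Ser): third position 2-fold.
Codon 4 ACC (Thr): third position 4-fold.
Codon 5 CCG (Pro): third position 4-fold.
Codon 6 UGC (Cys): third position 2-fold.
Four-fold degenerate third positions: 2.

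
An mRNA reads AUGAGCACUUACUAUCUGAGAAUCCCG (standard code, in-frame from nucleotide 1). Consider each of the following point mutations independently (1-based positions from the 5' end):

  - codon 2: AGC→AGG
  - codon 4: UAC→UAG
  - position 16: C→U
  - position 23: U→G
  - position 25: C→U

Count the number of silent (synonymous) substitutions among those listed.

1

Codon 2: AGC (Ser) → AGG (Arg) — missense.
Codon 4: UAC (Tyr) → UAG (Stop) — nonsense.
Codon 6: CUG (Leu) → UUG (Leu) — synonymous.
Codon 8: AUC (Ile) → AGC (Ser) — missense.
Codon 9: CCG (Pro) → UCG (Ser) — missense.
Synonymous: 1 of 5.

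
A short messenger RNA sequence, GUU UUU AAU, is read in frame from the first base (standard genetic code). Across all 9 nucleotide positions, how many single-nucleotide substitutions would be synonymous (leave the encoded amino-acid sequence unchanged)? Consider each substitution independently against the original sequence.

5

Codon 1 (GUU, Val): 3 synonymous substitutions.
Codon 2 (UUU, Phe): 1 synonymous substitution.
Codon 3 (AAU, Asn): 1 synonymous substitution.
Total: 3 + 1 + 1 = 5.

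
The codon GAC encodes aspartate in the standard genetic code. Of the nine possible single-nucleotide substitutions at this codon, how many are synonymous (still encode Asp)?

1

Position 1: none → 0 synonymous.
Position 2: none → 0 synonymous.
Position 3: GAT → 1 synonymous.
Total: 0 + 0 + 1 = 1.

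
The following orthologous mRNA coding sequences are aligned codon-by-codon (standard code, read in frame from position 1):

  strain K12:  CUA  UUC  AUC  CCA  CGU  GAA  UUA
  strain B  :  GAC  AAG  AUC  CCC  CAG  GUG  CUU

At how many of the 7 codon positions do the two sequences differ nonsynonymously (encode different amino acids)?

4

Codon 1: CUA Leu / GAC Asp — nonsynonymous.
Codon 2: UUC Phe / AAG Lys — nonsynonymous.
Codon 3: AUC Ile / AUC Ile — identical.
Codon 4: CCA Pro / CCC Pro — synonymous.
Codon 5: CGU Arg / CAG Gln — nonsynonymous.
Codon 6: GAA Glu / GUG Val — nonsynonymous.
Codon 7: UUA Leu / CUU Leu — synonymous.
Nonsynonymous differences: 4.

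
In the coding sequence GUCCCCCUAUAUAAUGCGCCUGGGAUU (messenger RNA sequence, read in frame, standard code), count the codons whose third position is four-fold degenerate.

6

Codon 1 GUC (Val): third position 4-fold.
Codon 2 CCC (Pro): third position 4-fold.
Codon 3 CUA (Leu): third position 4-fold.
Codon 4 UAU (Tyr): third position 2-fold.
Codon 5 AAU (Asn): third position 2-fold.
Codon 6 GCG (Ala): third position 4-fold.
Codon 7 CCU (Pro): third position 4-fold.
Codon 8 GGG (Gly): third position 4-fold.
Codon 9 AUU (Ile): third position 3-fold.
Four-fold degenerate third positions: 6.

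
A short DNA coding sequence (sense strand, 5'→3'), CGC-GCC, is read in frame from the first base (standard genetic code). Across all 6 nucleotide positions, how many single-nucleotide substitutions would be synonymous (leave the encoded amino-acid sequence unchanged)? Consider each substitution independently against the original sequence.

6

Codon 1 (CGC, Arg): 3 synonymous substitutions.
Codon 2 (GCC, Ala): 3 synonymous substitutions.
Total: 3 + 3 = 6.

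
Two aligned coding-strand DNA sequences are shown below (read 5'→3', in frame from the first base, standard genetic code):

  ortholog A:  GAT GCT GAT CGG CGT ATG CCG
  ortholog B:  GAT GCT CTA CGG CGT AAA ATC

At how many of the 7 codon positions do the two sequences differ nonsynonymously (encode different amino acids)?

3

Codon 1: GAT Asp / GAT Asp — identical.
Codon 2: GCT Ala / GCT Ala — identical.
Codon 3: GAT Asp / CTA Leu — nonsynonymous.
Codon 4: CGG Arg / CGG Arg — identical.
Codon 5: CGT Arg / CGT Arg — identical.
Codon 6: ATG Met / AAA Lys — nonsynonymous.
Codon 7: CCG Pro / ATC Ile — nonsynonymous.
Nonsynonymous differences: 3.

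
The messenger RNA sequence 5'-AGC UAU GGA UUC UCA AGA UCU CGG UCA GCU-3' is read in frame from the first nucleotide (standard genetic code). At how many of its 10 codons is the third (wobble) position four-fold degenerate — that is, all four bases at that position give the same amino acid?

Codon 1 AGC (Ser): third position 2-fold.
Codon 2 UAU (Tyr): third position 2-fold.
Codon 3 GGA (Gly): third position 4-fold.
Codon 4 UUC (Phe): third position 2-fold.
Codon 5 UCA (Ser): third position 4-fold.
Codon 6 AGA (Arg): third position 2-fold.
Codon 7 UCU (Ser): third position 4-fold.
Codon 8 CGG (Arg): third position 4-fold.
Codon 9 UCA (Ser): third position 4-fold.
Codon 10 GCU (Ala): third position 4-fold.
Four-fold degenerate third positions: 6.

6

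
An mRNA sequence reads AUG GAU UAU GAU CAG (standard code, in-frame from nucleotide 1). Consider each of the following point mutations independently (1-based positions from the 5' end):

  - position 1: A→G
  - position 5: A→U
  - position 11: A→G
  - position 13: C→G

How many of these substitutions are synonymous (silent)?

Codon 1: AUG (Met) → GUG (Val) — missense.
Codon 2: GAU (Asp) → GUU (Val) — missense.
Codon 4: GAU (Asp) → GGU (Gly) — missense.
Codon 5: CAG (Gln) → GAG (Glu) — missense.
Synonymous: 0 of 4.

0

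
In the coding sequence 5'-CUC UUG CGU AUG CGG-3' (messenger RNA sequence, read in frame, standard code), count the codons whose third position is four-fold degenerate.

3

Codon 1 CUC (Leu): third position 4-fold.
Codon 2 UUG (Leu): third position 2-fold.
Codon 3 CGU (Arg): third position 4-fold.
Codon 4 AUG (Met): third position 1-fold.
Codon 5 CGG (Arg): third position 4-fold.
Four-fold degenerate third positions: 3.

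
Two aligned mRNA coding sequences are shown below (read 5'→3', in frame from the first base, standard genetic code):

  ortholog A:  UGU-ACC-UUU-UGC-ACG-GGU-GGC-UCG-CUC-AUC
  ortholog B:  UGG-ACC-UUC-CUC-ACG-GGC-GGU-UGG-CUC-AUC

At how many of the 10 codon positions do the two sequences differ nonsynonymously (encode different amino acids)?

Codon 1: UGU Cys / UGG Trp — nonsynonymous.
Codon 2: ACC Thr / ACC Thr — identical.
Codon 3: UUU Phe / UUC Phe — synonymous.
Codon 4: UGC Cys / CUC Leu — nonsynonymous.
Codon 5: ACG Thr / ACG Thr — identical.
Codon 6: GGU Gly / GGC Gly — synonymous.
Codon 7: GGC Gly / GGU Gly — synonymous.
Codon 8: UCG Ser / UGG Trp — nonsynonymous.
Codon 9: CUC Leu / CUC Leu — identical.
Codon 10: AUC Ile / AUC Ile — identical.
Nonsynonymous differences: 3.

3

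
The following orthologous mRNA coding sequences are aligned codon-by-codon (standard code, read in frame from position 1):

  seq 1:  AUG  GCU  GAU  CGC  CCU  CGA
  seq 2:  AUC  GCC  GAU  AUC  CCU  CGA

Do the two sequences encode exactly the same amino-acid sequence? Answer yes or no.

Codon 1: AUG Met / AUC Ile — nonsynonymous.
Codon 2: GCU Ala / GCC Ala — synonymous.
Codon 3: GAU Asp / GAU Asp — identical.
Codon 4: CGC Arg / AUC Ile — nonsynonymous.
Codon 5: CCU Pro / CCU Pro — identical.
Codon 6: CGA Arg / CGA Arg — identical.
Nonsynonymous differences: 2 → different protein.

no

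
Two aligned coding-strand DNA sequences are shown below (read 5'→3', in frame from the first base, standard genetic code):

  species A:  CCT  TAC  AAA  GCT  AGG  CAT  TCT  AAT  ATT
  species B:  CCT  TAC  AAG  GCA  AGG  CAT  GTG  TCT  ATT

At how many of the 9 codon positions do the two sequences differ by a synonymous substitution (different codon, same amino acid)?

Codon 1: CCT Pro / CCT Pro — identical.
Codon 2: TAC Tyr / TAC Tyr — identical.
Codon 3: AAA Lys / AAG Lys — synonymous.
Codon 4: GCT Ala / GCA Ala — synonymous.
Codon 5: AGG Arg / AGG Arg — identical.
Codon 6: CAT His / CAT His — identical.
Codon 7: TCT Ser / GTG Val — nonsynonymous.
Codon 8: AAT Asn / TCT Ser — nonsynonymous.
Codon 9: ATT Ile / ATT Ile — identical.
Synonymous differences: 2.

2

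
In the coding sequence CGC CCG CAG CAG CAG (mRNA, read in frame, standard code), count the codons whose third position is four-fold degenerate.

Codon 1 CGC (Arg): third position 4-fold.
Codon 2 CCG (Pro): third position 4-fold.
Codon 3 CAG (Gln): third position 2-fold.
Codon 4 CAG (Gln): third position 2-fold.
Codon 5 CAG (Gln): third position 2-fold.
Four-fold degenerate third positions: 2.

2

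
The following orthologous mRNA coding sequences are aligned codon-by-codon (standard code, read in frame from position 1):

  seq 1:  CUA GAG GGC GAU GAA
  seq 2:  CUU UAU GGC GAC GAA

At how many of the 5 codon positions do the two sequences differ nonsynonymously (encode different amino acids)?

1

Codon 1: CUA Leu / CUU Leu — synonymous.
Codon 2: GAG Glu / UAU Tyr — nonsynonymous.
Codon 3: GGC Gly / GGC Gly — identical.
Codon 4: GAU Asp / GAC Asp — synonymous.
Codon 5: GAA Glu / GAA Glu — identical.
Nonsynonymous differences: 1.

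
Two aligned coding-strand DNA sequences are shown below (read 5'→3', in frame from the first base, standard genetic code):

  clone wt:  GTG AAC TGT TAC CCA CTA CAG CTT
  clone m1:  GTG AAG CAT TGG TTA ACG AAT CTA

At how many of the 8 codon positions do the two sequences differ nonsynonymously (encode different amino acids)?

Codon 1: GTG Val / GTG Val — identical.
Codon 2: AAC Asn / AAG Lys — nonsynonymous.
Codon 3: TGT Cys / CAT His — nonsynonymous.
Codon 4: TAC Tyr / TGG Trp — nonsynonymous.
Codon 5: CCA Pro / TTA Leu — nonsynonymous.
Codon 6: CTA Leu / ACG Thr — nonsynonymous.
Codon 7: CAG Gln / AAT Asn — nonsynonymous.
Codon 8: CTT Leu / CTA Leu — synonymous.
Nonsynonymous differences: 6.

6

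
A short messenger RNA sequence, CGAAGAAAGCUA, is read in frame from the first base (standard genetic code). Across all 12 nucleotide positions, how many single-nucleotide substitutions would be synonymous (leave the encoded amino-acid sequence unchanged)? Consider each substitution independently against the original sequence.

11

Codon 1 (CGA, Arg): 4 synonymous substitutions.
Codon 2 (AGA, Arg): 2 synonymous substitutions.
Codon 3 (AAG, Lys): 1 synonymous substitution.
Codon 4 (CUA, Leu): 4 synonymous substitutions.
Total: 4 + 2 + 1 + 4 = 11.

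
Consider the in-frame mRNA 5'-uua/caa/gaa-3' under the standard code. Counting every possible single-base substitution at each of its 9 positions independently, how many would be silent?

Codon 1 (UUA, Leu): 2 synonymous substitutions.
Codon 2 (CAA, Gln): 1 synonymous substitution.
Codon 3 (GAA, Glu): 1 synonymous substitution.
Total: 2 + 1 + 1 = 4.

4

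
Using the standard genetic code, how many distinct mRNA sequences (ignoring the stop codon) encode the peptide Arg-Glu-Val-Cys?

96

Arg: 6 codons.
Glu: 2 codons.
Val: 4 codons.
Cys: 2 codons.
6 × 2 × 4 × 2 = 96.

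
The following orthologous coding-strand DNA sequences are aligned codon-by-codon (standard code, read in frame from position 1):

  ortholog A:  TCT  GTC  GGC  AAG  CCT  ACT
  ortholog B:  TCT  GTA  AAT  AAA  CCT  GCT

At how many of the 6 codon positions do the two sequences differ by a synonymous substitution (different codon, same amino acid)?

2

Codon 1: TCT Ser / TCT Ser — identical.
Codon 2: GTC Val / GTA Val — synonymous.
Codon 3: GGC Gly / AAT Asn — nonsynonymous.
Codon 4: AAG Lys / AAA Lys — synonymous.
Codon 5: CCT Pro / CCT Pro — identical.
Codon 6: ACT Thr / GCT Ala — nonsynonymous.
Synonymous differences: 2.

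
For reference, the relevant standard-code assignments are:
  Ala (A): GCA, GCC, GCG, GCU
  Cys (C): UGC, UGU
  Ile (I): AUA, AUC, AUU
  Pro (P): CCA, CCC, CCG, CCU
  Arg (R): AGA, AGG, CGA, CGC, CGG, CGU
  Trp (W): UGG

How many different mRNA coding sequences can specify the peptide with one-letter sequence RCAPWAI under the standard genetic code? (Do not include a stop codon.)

2304

Arg: 6 codons.
Cys: 2 codons.
Ala: 4 codons.
Pro: 4 codons.
Trp: 1 codon.
Ala: 4 codons.
Ile: 3 codons.
6 × 2 × 4 × 4 × 1 × 4 × 3 = 2304.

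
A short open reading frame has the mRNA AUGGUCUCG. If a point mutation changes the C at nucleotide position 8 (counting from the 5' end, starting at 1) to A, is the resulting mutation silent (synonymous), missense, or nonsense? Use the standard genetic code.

nonsense

Position 8 falls in codon 3: UCG → Ser.
After the substitution the codon is UAG → Stop.
The new codon is a stop codon, so this is a nonsense mutation.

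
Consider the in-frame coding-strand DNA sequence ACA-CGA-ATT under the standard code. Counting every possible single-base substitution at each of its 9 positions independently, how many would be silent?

9

Codon 1 (ACA, Thr): 3 synonymous substitutions.
Codon 2 (CGA, Arg): 4 synonymous substitutions.
Codon 3 (ATT, Ile): 2 synonymous substitutions.
Total: 3 + 4 + 2 = 9.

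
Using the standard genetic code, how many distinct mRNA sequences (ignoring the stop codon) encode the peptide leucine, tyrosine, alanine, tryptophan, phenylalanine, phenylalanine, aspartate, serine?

2304

Leu: 6 codons.
Tyr: 2 codons.
Ala: 4 codons.
Trp: 1 codon.
Phe: 2 codons.
Phe: 2 codons.
Asp: 2 codons.
Ser: 6 codons.
6 × 2 × 4 × 1 × 2 × 2 × 2 × 6 = 2304.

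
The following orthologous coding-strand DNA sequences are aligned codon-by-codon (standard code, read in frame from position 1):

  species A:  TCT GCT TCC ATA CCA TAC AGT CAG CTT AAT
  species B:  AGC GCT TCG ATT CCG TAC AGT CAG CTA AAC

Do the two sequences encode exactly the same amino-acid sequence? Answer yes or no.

Codon 1: TCT Ser / AGC Ser — synonymous.
Codon 2: GCT Ala / GCT Ala — identical.
Codon 3: TCC Ser / TCG Ser — synonymous.
Codon 4: ATA Ile / ATT Ile — synonymous.
Codon 5: CCA Pro / CCG Pro — synonymous.
Codon 6: TAC Tyr / TAC Tyr — identical.
Codon 7: AGT Ser / AGT Ser — identical.
Codon 8: CAG Gln / CAG Gln — identical.
Codon 9: CTT Leu / CTA Leu — synonymous.
Codon 10: AAT Asn / AAC Asn — synonymous.
Nonsynonymous differences: 0 → same protein.

yes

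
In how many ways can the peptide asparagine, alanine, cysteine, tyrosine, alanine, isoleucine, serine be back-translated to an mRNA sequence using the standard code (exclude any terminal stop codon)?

Asn: 2 codons.
Ala: 4 codons.
Cys: 2 codons.
Tyr: 2 codons.
Ala: 4 codons.
Ile: 3 codons.
Ser: 6 codons.
2 × 4 × 2 × 2 × 4 × 3 × 6 = 2304.

2304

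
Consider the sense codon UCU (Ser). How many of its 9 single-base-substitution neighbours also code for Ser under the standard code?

3

Position 1: none → 0 synonymous.
Position 2: none → 0 synonymous.
Position 3: UCC, UCA, UCG → 3 synonymous.
Total: 0 + 0 + 3 = 3.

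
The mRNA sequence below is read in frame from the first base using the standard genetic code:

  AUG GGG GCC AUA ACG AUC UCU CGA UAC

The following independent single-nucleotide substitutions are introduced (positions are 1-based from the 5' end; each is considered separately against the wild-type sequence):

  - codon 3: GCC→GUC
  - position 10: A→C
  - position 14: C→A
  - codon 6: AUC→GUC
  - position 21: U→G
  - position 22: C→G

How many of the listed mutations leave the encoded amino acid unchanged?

1

Codon 3: GCC (Ala) → GUC (Val) — missense.
Codon 4: AUA (Ile) → CUA (Leu) — missense.
Codon 5: ACG (Thr) → AAG (Lys) — missense.
Codon 6: AUC (Ile) → GUC (Val) — missense.
Codon 7: UCU (Ser) → UCG (Ser) — synonymous.
Codon 8: CGA (Arg) → GGA (Gly) — missense.
Synonymous: 1 of 6.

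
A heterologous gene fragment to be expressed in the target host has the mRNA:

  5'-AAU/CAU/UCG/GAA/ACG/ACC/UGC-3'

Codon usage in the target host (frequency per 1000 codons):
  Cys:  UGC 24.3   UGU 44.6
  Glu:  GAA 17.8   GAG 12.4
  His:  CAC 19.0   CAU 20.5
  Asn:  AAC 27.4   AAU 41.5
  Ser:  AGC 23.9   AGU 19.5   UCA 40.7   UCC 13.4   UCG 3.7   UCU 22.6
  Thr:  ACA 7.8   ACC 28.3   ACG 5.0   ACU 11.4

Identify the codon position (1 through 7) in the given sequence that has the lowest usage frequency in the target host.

Codon 1 AAU (Asn): 41.5 per 1000.
Codon 2 CAU (His): 20.5 per 1000.
Codon 3 UCG (Ser): 3.7 per 1000.
Codon 4 GAA (Glu): 17.8 per 1000.
Codon 5 ACG (Thr): 5.0 per 1000.
Codon 6 ACC (Thr): 28.3 per 1000.
Codon 7 UGC (Cys): 24.3 per 1000.
Lowest frequency is 3.7 at codon 3.

3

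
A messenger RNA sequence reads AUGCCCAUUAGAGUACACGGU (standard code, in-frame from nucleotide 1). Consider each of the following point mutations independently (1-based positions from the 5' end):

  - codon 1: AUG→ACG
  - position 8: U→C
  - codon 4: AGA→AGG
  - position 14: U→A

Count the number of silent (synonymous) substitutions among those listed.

Codon 1: AUG (Met) → ACG (Thr) — missense.
Codon 3: AUU (Ile) → ACU (Thr) — missense.
Codon 4: AGA (Arg) → AGG (Arg) — synonymous.
Codon 5: GUA (Val) → GAA (Glu) — missense.
Synonymous: 1 of 4.

1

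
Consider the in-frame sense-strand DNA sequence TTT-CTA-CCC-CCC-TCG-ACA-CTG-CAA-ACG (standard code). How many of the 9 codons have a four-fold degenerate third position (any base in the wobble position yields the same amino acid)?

7

Codon 1 TTT (Phe): third position 2-fold.
Codon 2 CTA (Leu): third position 4-fold.
Codon 3 CCC (Pro): third position 4-fold.
Codon 4 CCC (Pro): third position 4-fold.
Codon 5 TCG (Ser): third position 4-fold.
Codon 6 ACA (Thr): third position 4-fold.
Codon 7 CTG (Leu): third position 4-fold.
Codon 8 CAA (Gln): third position 2-fold.
Codon 9 ACG (Thr): third position 4-fold.
Four-fold degenerate third positions: 7.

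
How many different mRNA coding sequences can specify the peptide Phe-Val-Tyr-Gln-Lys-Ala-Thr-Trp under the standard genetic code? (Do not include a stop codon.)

Phe: 2 codons.
Val: 4 codons.
Tyr: 2 codons.
Gln: 2 codons.
Lys: 2 codons.
Ala: 4 codons.
Thr: 4 codons.
Trp: 1 codon.
2 × 4 × 2 × 2 × 2 × 4 × 4 × 1 = 1024.

1024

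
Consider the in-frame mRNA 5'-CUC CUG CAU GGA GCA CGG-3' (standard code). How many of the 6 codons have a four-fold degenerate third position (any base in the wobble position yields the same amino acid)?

Codon 1 CUC (Leu): third position 4-fold.
Codon 2 CUG (Leu): third position 4-fold.
Codon 3 CAU (His): third position 2-fold.
Codon 4 GGA (Gly): third position 4-fold.
Codon 5 GCA (Ala): third position 4-fold.
Codon 6 CGG (Arg): third position 4-fold.
Four-fold degenerate third positions: 5.

5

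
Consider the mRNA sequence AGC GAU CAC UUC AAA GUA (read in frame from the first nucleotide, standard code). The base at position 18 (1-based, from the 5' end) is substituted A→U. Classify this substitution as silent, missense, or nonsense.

silent

Position 18 falls in codon 6: GUA → Val.
After the substitution the codon is GUU → Val.
Both encode Val, so the change is synonymous.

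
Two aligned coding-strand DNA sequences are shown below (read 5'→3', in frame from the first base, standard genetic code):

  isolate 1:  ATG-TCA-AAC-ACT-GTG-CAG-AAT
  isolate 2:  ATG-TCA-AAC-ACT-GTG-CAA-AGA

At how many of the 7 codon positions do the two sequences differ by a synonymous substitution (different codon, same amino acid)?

Codon 1: ATG Met / ATG Met — identical.
Codon 2: TCA Ser / TCA Ser — identical.
Codon 3: AAC Asn / AAC Asn — identical.
Codon 4: ACT Thr / ACT Thr — identical.
Codon 5: GTG Val / GTG Val — identical.
Codon 6: CAG Gln / CAA Gln — synonymous.
Codon 7: AAT Asn / AGA Arg — nonsynonymous.
Synonymous differences: 1.

1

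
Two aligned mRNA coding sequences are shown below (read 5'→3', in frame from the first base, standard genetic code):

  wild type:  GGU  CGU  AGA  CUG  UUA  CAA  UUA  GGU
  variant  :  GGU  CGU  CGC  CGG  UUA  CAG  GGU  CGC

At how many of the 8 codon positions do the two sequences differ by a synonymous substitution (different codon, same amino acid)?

2

Codon 1: GGU Gly / GGU Gly — identical.
Codon 2: CGU Arg / CGU Arg — identical.
Codon 3: AGA Arg / CGC Arg — synonymous.
Codon 4: CUG Leu / CGG Arg — nonsynonymous.
Codon 5: UUA Leu / UUA Leu — identical.
Codon 6: CAA Gln / CAG Gln — synonymous.
Codon 7: UUA Leu / GGU Gly — nonsynonymous.
Codon 8: GGU Gly / CGC Arg — nonsynonymous.
Synonymous differences: 2.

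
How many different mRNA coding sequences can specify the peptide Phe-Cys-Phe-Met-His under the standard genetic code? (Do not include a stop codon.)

Phe: 2 codons.
Cys: 2 codons.
Phe: 2 codons.
Met: 1 codon.
His: 2 codons.
2 × 2 × 2 × 1 × 2 = 16.

16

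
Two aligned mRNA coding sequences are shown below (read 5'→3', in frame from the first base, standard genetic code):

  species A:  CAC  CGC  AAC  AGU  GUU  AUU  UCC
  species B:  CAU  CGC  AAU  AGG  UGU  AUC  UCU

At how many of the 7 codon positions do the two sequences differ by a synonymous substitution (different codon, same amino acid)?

Codon 1: CAC His / CAU His — synonymous.
Codon 2: CGC Arg / CGC Arg — identical.
Codon 3: AAC Asn / AAU Asn — synonymous.
Codon 4: AGU Ser / AGG Arg — nonsynonymous.
Codon 5: GUU Val / UGU Cys — nonsynonymous.
Codon 6: AUU Ile / AUC Ile — synonymous.
Codon 7: UCC Ser / UCU Ser — synonymous.
Synonymous differences: 4.

4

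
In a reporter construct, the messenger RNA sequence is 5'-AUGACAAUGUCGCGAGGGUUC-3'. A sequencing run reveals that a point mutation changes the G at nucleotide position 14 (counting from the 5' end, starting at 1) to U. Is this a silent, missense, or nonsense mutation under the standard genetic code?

Position 14 falls in codon 5: CGA → Arg.
After the substitution the codon is CUA → Leu.
Arg ≠ Leu, so this is a missense mutation.

missense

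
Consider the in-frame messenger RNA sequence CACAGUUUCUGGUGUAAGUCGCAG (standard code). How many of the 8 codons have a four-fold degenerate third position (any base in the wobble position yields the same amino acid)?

1

Codon 1 CAC (His): third position 2-fold.
Codon 2 AGU (Ser): third position 2-fold.
Codon 3 UUC (Phe): third position 2-fold.
Codon 4 UGG (Trp): third position 1-fold.
Codon 5 UGU (Cys): third position 2-fold.
Codon 6 AAG (Lys): third position 2-fold.
Codon 7 UCG (Ser): third position 4-fold.
Codon 8 CAG (Gln): third position 2-fold.
Four-fold degenerate third positions: 1.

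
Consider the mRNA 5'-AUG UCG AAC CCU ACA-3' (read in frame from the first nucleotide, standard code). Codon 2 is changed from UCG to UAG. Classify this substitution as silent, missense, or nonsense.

nonsense

Position 5 falls in codon 2: UCG → Ser.
After the substitution the codon is UAG → Stop.
The new codon is a stop codon, so this is a nonsense mutation.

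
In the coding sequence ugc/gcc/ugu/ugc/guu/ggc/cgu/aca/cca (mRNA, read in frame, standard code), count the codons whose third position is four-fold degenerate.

Codon 1 UGC (Cys): third position 2-fold.
Codon 2 GCC (Ala): third position 4-fold.
Codon 3 UGU (Cys): third position 2-fold.
Codon 4 UGC (Cys): third position 2-fold.
Codon 5 GUU (Val): third position 4-fold.
Codon 6 GGC (Gly): third position 4-fold.
Codon 7 CGU (Arg): third position 4-fold.
Codon 8 ACA (Thr): third position 4-fold.
Codon 9 CCA (Pro): third position 4-fold.
Four-fold degenerate third positions: 6.

6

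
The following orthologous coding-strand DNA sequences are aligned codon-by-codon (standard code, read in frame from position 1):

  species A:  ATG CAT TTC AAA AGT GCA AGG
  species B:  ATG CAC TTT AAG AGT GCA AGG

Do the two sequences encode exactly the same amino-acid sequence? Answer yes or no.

Codon 1: ATG Met / ATG Met — identical.
Codon 2: CAT His / CAC His — synonymous.
Codon 3: TTC Phe / TTT Phe — synonymous.
Codon 4: AAA Lys / AAG Lys — synonymous.
Codon 5: AGT Ser / AGT Ser — identical.
Codon 6: GCA Ala / GCA Ala — identical.
Codon 7: AGG Arg / AGG Arg — identical.
Nonsynonymous differences: 0 → same protein.

yes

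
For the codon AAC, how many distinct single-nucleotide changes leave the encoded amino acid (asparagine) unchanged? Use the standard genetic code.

1

Position 1: none → 0 synonymous.
Position 2: none → 0 synonymous.
Position 3: AAT → 1 synonymous.
Total: 0 + 0 + 1 = 1.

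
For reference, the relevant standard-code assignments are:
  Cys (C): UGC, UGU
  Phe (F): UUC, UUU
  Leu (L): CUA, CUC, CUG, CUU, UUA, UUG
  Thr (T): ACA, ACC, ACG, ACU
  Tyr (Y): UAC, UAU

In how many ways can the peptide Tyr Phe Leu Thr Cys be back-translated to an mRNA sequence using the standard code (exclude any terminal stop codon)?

192

Tyr: 2 codons.
Phe: 2 codons.
Leu: 6 codons.
Thr: 4 codons.
Cys: 2 codons.
2 × 2 × 6 × 4 × 2 = 192.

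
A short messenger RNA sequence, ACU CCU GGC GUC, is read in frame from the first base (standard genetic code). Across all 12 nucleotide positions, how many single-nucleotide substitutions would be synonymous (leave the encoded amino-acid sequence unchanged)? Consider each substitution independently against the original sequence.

12

Codon 1 (ACU, Thr): 3 synonymous substitutions.
Codon 2 (CCU, Pro): 3 synonymous substitutions.
Codon 3 (GGC, Gly): 3 synonymous substitutions.
Codon 4 (GUC, Val): 3 synonymous substitutions.
Total: 3 + 3 + 3 + 3 = 12.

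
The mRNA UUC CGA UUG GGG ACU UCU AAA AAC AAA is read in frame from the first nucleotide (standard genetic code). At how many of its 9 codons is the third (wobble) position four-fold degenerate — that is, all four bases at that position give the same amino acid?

4

Codon 1 UUC (Phe): third position 2-fold.
Codon 2 CGA (Arg): third position 4-fold.
Codon 3 UUG (Leu): third position 2-fold.
Codon 4 GGG (Gly): third position 4-fold.
Codon 5 ACU (Thr): third position 4-fold.
Codon 6 UCU (Ser): third position 4-fold.
Codon 7 AAA (Lys): third position 2-fold.
Codon 8 AAC (Asn): third position 2-fold.
Codon 9 AAA (Lys): third position 2-fold.
Four-fold degenerate third positions: 4.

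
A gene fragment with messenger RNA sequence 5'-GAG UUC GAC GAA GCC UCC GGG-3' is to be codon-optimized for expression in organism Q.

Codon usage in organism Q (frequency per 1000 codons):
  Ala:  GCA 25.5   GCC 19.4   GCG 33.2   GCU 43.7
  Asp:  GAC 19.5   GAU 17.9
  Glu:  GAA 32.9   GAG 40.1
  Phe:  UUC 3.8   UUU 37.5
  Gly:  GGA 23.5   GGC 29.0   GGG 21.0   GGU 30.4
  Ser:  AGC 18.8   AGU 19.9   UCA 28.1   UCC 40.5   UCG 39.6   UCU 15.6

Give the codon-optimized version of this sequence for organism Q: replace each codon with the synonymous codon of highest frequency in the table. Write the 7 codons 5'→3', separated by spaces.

GAG UUU GAC GAG GCU UCC GGU

Codon 1 (Glu): best is GAG at 40.1.
Codon 2 (Phe): best is UUU at 37.5.
Codon 3 (Asp): best is GAC at 19.5.
Codon 4 (Glu): best is GAG at 40.1.
Codon 5 (Ala): best is GCU at 43.7.
Codon 6 (Ser): best is UCC at 40.5.
Codon 7 (Gly): best is GGU at 30.4.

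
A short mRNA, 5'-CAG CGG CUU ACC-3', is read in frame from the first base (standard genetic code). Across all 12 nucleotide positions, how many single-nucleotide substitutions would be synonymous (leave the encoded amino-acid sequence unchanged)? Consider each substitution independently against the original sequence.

Codon 1 (CAG, Gln): 1 synonymous substitution.
Codon 2 (CGG, Arg): 4 synonymous substitutions.
Codon 3 (CUU, Leu): 3 synonymous substitutions.
Codon 4 (ACC, Thr): 3 synonymous substitutions.
Total: 1 + 4 + 3 + 3 = 11.

11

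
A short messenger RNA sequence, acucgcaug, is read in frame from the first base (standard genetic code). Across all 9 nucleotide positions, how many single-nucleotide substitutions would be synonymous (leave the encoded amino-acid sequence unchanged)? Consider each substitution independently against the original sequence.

6

Codon 1 (ACU, Thr): 3 synonymous substitutions.
Codon 2 (CGC, Arg): 3 synonymous substitutions.
Codon 3 (AUG, Met): 0 synonymous substitutions.
Total: 3 + 3 + 0 = 6.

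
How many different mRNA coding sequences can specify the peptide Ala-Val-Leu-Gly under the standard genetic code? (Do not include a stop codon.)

384

Ala: 4 codons.
Val: 4 codons.
Leu: 6 codons.
Gly: 4 codons.
4 × 4 × 6 × 4 = 384.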